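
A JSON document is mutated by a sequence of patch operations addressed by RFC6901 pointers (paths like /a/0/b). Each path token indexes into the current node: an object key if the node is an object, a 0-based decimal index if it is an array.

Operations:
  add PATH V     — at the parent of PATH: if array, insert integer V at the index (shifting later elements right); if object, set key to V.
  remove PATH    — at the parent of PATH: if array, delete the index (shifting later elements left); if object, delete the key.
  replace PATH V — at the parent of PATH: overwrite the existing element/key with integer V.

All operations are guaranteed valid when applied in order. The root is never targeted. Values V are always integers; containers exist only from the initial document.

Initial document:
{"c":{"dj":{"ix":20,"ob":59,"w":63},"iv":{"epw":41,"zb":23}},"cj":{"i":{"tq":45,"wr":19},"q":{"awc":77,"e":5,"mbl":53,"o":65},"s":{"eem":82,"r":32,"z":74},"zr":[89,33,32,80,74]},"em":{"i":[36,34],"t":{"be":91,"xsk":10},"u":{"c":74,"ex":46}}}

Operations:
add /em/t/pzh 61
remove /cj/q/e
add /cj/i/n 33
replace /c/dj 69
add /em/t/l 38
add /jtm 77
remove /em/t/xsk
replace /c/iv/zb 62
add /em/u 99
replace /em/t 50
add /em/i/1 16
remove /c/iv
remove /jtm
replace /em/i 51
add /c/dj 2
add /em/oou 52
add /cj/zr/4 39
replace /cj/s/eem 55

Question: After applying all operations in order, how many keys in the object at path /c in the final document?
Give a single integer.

After op 1 (add /em/t/pzh 61): {"c":{"dj":{"ix":20,"ob":59,"w":63},"iv":{"epw":41,"zb":23}},"cj":{"i":{"tq":45,"wr":19},"q":{"awc":77,"e":5,"mbl":53,"o":65},"s":{"eem":82,"r":32,"z":74},"zr":[89,33,32,80,74]},"em":{"i":[36,34],"t":{"be":91,"pzh":61,"xsk":10},"u":{"c":74,"ex":46}}}
After op 2 (remove /cj/q/e): {"c":{"dj":{"ix":20,"ob":59,"w":63},"iv":{"epw":41,"zb":23}},"cj":{"i":{"tq":45,"wr":19},"q":{"awc":77,"mbl":53,"o":65},"s":{"eem":82,"r":32,"z":74},"zr":[89,33,32,80,74]},"em":{"i":[36,34],"t":{"be":91,"pzh":61,"xsk":10},"u":{"c":74,"ex":46}}}
After op 3 (add /cj/i/n 33): {"c":{"dj":{"ix":20,"ob":59,"w":63},"iv":{"epw":41,"zb":23}},"cj":{"i":{"n":33,"tq":45,"wr":19},"q":{"awc":77,"mbl":53,"o":65},"s":{"eem":82,"r":32,"z":74},"zr":[89,33,32,80,74]},"em":{"i":[36,34],"t":{"be":91,"pzh":61,"xsk":10},"u":{"c":74,"ex":46}}}
After op 4 (replace /c/dj 69): {"c":{"dj":69,"iv":{"epw":41,"zb":23}},"cj":{"i":{"n":33,"tq":45,"wr":19},"q":{"awc":77,"mbl":53,"o":65},"s":{"eem":82,"r":32,"z":74},"zr":[89,33,32,80,74]},"em":{"i":[36,34],"t":{"be":91,"pzh":61,"xsk":10},"u":{"c":74,"ex":46}}}
After op 5 (add /em/t/l 38): {"c":{"dj":69,"iv":{"epw":41,"zb":23}},"cj":{"i":{"n":33,"tq":45,"wr":19},"q":{"awc":77,"mbl":53,"o":65},"s":{"eem":82,"r":32,"z":74},"zr":[89,33,32,80,74]},"em":{"i":[36,34],"t":{"be":91,"l":38,"pzh":61,"xsk":10},"u":{"c":74,"ex":46}}}
After op 6 (add /jtm 77): {"c":{"dj":69,"iv":{"epw":41,"zb":23}},"cj":{"i":{"n":33,"tq":45,"wr":19},"q":{"awc":77,"mbl":53,"o":65},"s":{"eem":82,"r":32,"z":74},"zr":[89,33,32,80,74]},"em":{"i":[36,34],"t":{"be":91,"l":38,"pzh":61,"xsk":10},"u":{"c":74,"ex":46}},"jtm":77}
After op 7 (remove /em/t/xsk): {"c":{"dj":69,"iv":{"epw":41,"zb":23}},"cj":{"i":{"n":33,"tq":45,"wr":19},"q":{"awc":77,"mbl":53,"o":65},"s":{"eem":82,"r":32,"z":74},"zr":[89,33,32,80,74]},"em":{"i":[36,34],"t":{"be":91,"l":38,"pzh":61},"u":{"c":74,"ex":46}},"jtm":77}
After op 8 (replace /c/iv/zb 62): {"c":{"dj":69,"iv":{"epw":41,"zb":62}},"cj":{"i":{"n":33,"tq":45,"wr":19},"q":{"awc":77,"mbl":53,"o":65},"s":{"eem":82,"r":32,"z":74},"zr":[89,33,32,80,74]},"em":{"i":[36,34],"t":{"be":91,"l":38,"pzh":61},"u":{"c":74,"ex":46}},"jtm":77}
After op 9 (add /em/u 99): {"c":{"dj":69,"iv":{"epw":41,"zb":62}},"cj":{"i":{"n":33,"tq":45,"wr":19},"q":{"awc":77,"mbl":53,"o":65},"s":{"eem":82,"r":32,"z":74},"zr":[89,33,32,80,74]},"em":{"i":[36,34],"t":{"be":91,"l":38,"pzh":61},"u":99},"jtm":77}
After op 10 (replace /em/t 50): {"c":{"dj":69,"iv":{"epw":41,"zb":62}},"cj":{"i":{"n":33,"tq":45,"wr":19},"q":{"awc":77,"mbl":53,"o":65},"s":{"eem":82,"r":32,"z":74},"zr":[89,33,32,80,74]},"em":{"i":[36,34],"t":50,"u":99},"jtm":77}
After op 11 (add /em/i/1 16): {"c":{"dj":69,"iv":{"epw":41,"zb":62}},"cj":{"i":{"n":33,"tq":45,"wr":19},"q":{"awc":77,"mbl":53,"o":65},"s":{"eem":82,"r":32,"z":74},"zr":[89,33,32,80,74]},"em":{"i":[36,16,34],"t":50,"u":99},"jtm":77}
After op 12 (remove /c/iv): {"c":{"dj":69},"cj":{"i":{"n":33,"tq":45,"wr":19},"q":{"awc":77,"mbl":53,"o":65},"s":{"eem":82,"r":32,"z":74},"zr":[89,33,32,80,74]},"em":{"i":[36,16,34],"t":50,"u":99},"jtm":77}
After op 13 (remove /jtm): {"c":{"dj":69},"cj":{"i":{"n":33,"tq":45,"wr":19},"q":{"awc":77,"mbl":53,"o":65},"s":{"eem":82,"r":32,"z":74},"zr":[89,33,32,80,74]},"em":{"i":[36,16,34],"t":50,"u":99}}
After op 14 (replace /em/i 51): {"c":{"dj":69},"cj":{"i":{"n":33,"tq":45,"wr":19},"q":{"awc":77,"mbl":53,"o":65},"s":{"eem":82,"r":32,"z":74},"zr":[89,33,32,80,74]},"em":{"i":51,"t":50,"u":99}}
After op 15 (add /c/dj 2): {"c":{"dj":2},"cj":{"i":{"n":33,"tq":45,"wr":19},"q":{"awc":77,"mbl":53,"o":65},"s":{"eem":82,"r":32,"z":74},"zr":[89,33,32,80,74]},"em":{"i":51,"t":50,"u":99}}
After op 16 (add /em/oou 52): {"c":{"dj":2},"cj":{"i":{"n":33,"tq":45,"wr":19},"q":{"awc":77,"mbl":53,"o":65},"s":{"eem":82,"r":32,"z":74},"zr":[89,33,32,80,74]},"em":{"i":51,"oou":52,"t":50,"u":99}}
After op 17 (add /cj/zr/4 39): {"c":{"dj":2},"cj":{"i":{"n":33,"tq":45,"wr":19},"q":{"awc":77,"mbl":53,"o":65},"s":{"eem":82,"r":32,"z":74},"zr":[89,33,32,80,39,74]},"em":{"i":51,"oou":52,"t":50,"u":99}}
After op 18 (replace /cj/s/eem 55): {"c":{"dj":2},"cj":{"i":{"n":33,"tq":45,"wr":19},"q":{"awc":77,"mbl":53,"o":65},"s":{"eem":55,"r":32,"z":74},"zr":[89,33,32,80,39,74]},"em":{"i":51,"oou":52,"t":50,"u":99}}
Size at path /c: 1

Answer: 1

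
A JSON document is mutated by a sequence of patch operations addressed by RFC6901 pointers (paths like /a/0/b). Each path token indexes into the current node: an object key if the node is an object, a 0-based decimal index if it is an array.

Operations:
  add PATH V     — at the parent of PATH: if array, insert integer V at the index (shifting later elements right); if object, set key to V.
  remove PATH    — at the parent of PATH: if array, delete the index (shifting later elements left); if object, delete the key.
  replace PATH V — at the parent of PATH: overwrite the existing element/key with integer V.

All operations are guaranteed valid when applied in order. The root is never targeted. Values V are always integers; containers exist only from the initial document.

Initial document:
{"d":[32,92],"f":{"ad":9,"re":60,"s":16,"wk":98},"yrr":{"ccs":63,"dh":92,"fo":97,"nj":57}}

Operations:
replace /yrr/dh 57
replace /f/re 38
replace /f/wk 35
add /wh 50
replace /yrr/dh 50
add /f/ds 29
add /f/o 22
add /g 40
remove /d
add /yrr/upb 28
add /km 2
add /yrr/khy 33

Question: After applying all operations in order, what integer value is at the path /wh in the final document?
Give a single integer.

Answer: 50

Derivation:
After op 1 (replace /yrr/dh 57): {"d":[32,92],"f":{"ad":9,"re":60,"s":16,"wk":98},"yrr":{"ccs":63,"dh":57,"fo":97,"nj":57}}
After op 2 (replace /f/re 38): {"d":[32,92],"f":{"ad":9,"re":38,"s":16,"wk":98},"yrr":{"ccs":63,"dh":57,"fo":97,"nj":57}}
After op 3 (replace /f/wk 35): {"d":[32,92],"f":{"ad":9,"re":38,"s":16,"wk":35},"yrr":{"ccs":63,"dh":57,"fo":97,"nj":57}}
After op 4 (add /wh 50): {"d":[32,92],"f":{"ad":9,"re":38,"s":16,"wk":35},"wh":50,"yrr":{"ccs":63,"dh":57,"fo":97,"nj":57}}
After op 5 (replace /yrr/dh 50): {"d":[32,92],"f":{"ad":9,"re":38,"s":16,"wk":35},"wh":50,"yrr":{"ccs":63,"dh":50,"fo":97,"nj":57}}
After op 6 (add /f/ds 29): {"d":[32,92],"f":{"ad":9,"ds":29,"re":38,"s":16,"wk":35},"wh":50,"yrr":{"ccs":63,"dh":50,"fo":97,"nj":57}}
After op 7 (add /f/o 22): {"d":[32,92],"f":{"ad":9,"ds":29,"o":22,"re":38,"s":16,"wk":35},"wh":50,"yrr":{"ccs":63,"dh":50,"fo":97,"nj":57}}
After op 8 (add /g 40): {"d":[32,92],"f":{"ad":9,"ds":29,"o":22,"re":38,"s":16,"wk":35},"g":40,"wh":50,"yrr":{"ccs":63,"dh":50,"fo":97,"nj":57}}
After op 9 (remove /d): {"f":{"ad":9,"ds":29,"o":22,"re":38,"s":16,"wk":35},"g":40,"wh":50,"yrr":{"ccs":63,"dh":50,"fo":97,"nj":57}}
After op 10 (add /yrr/upb 28): {"f":{"ad":9,"ds":29,"o":22,"re":38,"s":16,"wk":35},"g":40,"wh":50,"yrr":{"ccs":63,"dh":50,"fo":97,"nj":57,"upb":28}}
After op 11 (add /km 2): {"f":{"ad":9,"ds":29,"o":22,"re":38,"s":16,"wk":35},"g":40,"km":2,"wh":50,"yrr":{"ccs":63,"dh":50,"fo":97,"nj":57,"upb":28}}
After op 12 (add /yrr/khy 33): {"f":{"ad":9,"ds":29,"o":22,"re":38,"s":16,"wk":35},"g":40,"km":2,"wh":50,"yrr":{"ccs":63,"dh":50,"fo":97,"khy":33,"nj":57,"upb":28}}
Value at /wh: 50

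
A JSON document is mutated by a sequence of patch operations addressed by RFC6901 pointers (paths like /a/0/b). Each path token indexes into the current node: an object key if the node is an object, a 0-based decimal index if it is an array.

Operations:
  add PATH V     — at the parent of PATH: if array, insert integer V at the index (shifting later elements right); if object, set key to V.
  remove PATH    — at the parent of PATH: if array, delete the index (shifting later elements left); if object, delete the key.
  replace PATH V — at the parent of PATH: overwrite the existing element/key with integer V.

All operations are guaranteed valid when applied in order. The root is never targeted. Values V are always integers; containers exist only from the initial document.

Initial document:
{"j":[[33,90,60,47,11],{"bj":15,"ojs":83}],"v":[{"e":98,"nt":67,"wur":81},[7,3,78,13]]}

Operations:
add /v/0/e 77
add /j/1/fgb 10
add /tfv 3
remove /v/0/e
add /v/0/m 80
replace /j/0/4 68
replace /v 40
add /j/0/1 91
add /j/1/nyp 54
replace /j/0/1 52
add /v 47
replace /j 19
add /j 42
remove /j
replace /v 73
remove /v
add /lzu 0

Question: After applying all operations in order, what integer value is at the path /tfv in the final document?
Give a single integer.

After op 1 (add /v/0/e 77): {"j":[[33,90,60,47,11],{"bj":15,"ojs":83}],"v":[{"e":77,"nt":67,"wur":81},[7,3,78,13]]}
After op 2 (add /j/1/fgb 10): {"j":[[33,90,60,47,11],{"bj":15,"fgb":10,"ojs":83}],"v":[{"e":77,"nt":67,"wur":81},[7,3,78,13]]}
After op 3 (add /tfv 3): {"j":[[33,90,60,47,11],{"bj":15,"fgb":10,"ojs":83}],"tfv":3,"v":[{"e":77,"nt":67,"wur":81},[7,3,78,13]]}
After op 4 (remove /v/0/e): {"j":[[33,90,60,47,11],{"bj":15,"fgb":10,"ojs":83}],"tfv":3,"v":[{"nt":67,"wur":81},[7,3,78,13]]}
After op 5 (add /v/0/m 80): {"j":[[33,90,60,47,11],{"bj":15,"fgb":10,"ojs":83}],"tfv":3,"v":[{"m":80,"nt":67,"wur":81},[7,3,78,13]]}
After op 6 (replace /j/0/4 68): {"j":[[33,90,60,47,68],{"bj":15,"fgb":10,"ojs":83}],"tfv":3,"v":[{"m":80,"nt":67,"wur":81},[7,3,78,13]]}
After op 7 (replace /v 40): {"j":[[33,90,60,47,68],{"bj":15,"fgb":10,"ojs":83}],"tfv":3,"v":40}
After op 8 (add /j/0/1 91): {"j":[[33,91,90,60,47,68],{"bj":15,"fgb":10,"ojs":83}],"tfv":3,"v":40}
After op 9 (add /j/1/nyp 54): {"j":[[33,91,90,60,47,68],{"bj":15,"fgb":10,"nyp":54,"ojs":83}],"tfv":3,"v":40}
After op 10 (replace /j/0/1 52): {"j":[[33,52,90,60,47,68],{"bj":15,"fgb":10,"nyp":54,"ojs":83}],"tfv":3,"v":40}
After op 11 (add /v 47): {"j":[[33,52,90,60,47,68],{"bj":15,"fgb":10,"nyp":54,"ojs":83}],"tfv":3,"v":47}
After op 12 (replace /j 19): {"j":19,"tfv":3,"v":47}
After op 13 (add /j 42): {"j":42,"tfv":3,"v":47}
After op 14 (remove /j): {"tfv":3,"v":47}
After op 15 (replace /v 73): {"tfv":3,"v":73}
After op 16 (remove /v): {"tfv":3}
After op 17 (add /lzu 0): {"lzu":0,"tfv":3}
Value at /tfv: 3

Answer: 3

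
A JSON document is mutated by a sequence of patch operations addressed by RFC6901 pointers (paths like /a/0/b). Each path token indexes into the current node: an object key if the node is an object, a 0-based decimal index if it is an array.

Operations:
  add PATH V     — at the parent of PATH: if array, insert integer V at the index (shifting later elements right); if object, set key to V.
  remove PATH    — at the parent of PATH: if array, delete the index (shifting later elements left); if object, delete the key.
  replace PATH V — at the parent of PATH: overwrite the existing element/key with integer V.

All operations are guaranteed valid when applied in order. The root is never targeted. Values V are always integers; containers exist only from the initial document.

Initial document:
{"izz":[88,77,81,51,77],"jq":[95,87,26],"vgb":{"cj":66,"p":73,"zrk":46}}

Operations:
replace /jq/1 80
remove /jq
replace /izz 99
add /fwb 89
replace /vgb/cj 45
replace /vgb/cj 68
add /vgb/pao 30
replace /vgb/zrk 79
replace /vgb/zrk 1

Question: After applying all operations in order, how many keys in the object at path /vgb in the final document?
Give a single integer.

After op 1 (replace /jq/1 80): {"izz":[88,77,81,51,77],"jq":[95,80,26],"vgb":{"cj":66,"p":73,"zrk":46}}
After op 2 (remove /jq): {"izz":[88,77,81,51,77],"vgb":{"cj":66,"p":73,"zrk":46}}
After op 3 (replace /izz 99): {"izz":99,"vgb":{"cj":66,"p":73,"zrk":46}}
After op 4 (add /fwb 89): {"fwb":89,"izz":99,"vgb":{"cj":66,"p":73,"zrk":46}}
After op 5 (replace /vgb/cj 45): {"fwb":89,"izz":99,"vgb":{"cj":45,"p":73,"zrk":46}}
After op 6 (replace /vgb/cj 68): {"fwb":89,"izz":99,"vgb":{"cj":68,"p":73,"zrk":46}}
After op 7 (add /vgb/pao 30): {"fwb":89,"izz":99,"vgb":{"cj":68,"p":73,"pao":30,"zrk":46}}
After op 8 (replace /vgb/zrk 79): {"fwb":89,"izz":99,"vgb":{"cj":68,"p":73,"pao":30,"zrk":79}}
After op 9 (replace /vgb/zrk 1): {"fwb":89,"izz":99,"vgb":{"cj":68,"p":73,"pao":30,"zrk":1}}
Size at path /vgb: 4

Answer: 4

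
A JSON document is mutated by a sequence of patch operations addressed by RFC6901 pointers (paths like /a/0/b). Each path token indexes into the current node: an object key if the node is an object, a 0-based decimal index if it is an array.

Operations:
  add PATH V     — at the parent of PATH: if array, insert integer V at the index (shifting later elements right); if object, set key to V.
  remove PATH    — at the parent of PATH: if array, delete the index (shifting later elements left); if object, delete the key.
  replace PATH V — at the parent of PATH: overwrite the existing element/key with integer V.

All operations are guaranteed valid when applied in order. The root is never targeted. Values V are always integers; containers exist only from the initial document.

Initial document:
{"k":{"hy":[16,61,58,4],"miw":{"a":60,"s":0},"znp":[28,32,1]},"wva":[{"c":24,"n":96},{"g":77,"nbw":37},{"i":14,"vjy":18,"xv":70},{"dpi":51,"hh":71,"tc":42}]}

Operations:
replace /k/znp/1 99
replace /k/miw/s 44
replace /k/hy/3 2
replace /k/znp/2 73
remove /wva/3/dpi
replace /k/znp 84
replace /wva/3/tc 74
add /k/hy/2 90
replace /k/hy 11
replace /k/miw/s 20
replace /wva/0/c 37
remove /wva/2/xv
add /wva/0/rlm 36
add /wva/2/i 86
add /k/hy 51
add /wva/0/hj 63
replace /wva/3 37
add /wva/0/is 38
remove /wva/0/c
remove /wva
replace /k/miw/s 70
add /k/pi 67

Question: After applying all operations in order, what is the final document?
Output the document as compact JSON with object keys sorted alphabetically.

Answer: {"k":{"hy":51,"miw":{"a":60,"s":70},"pi":67,"znp":84}}

Derivation:
After op 1 (replace /k/znp/1 99): {"k":{"hy":[16,61,58,4],"miw":{"a":60,"s":0},"znp":[28,99,1]},"wva":[{"c":24,"n":96},{"g":77,"nbw":37},{"i":14,"vjy":18,"xv":70},{"dpi":51,"hh":71,"tc":42}]}
After op 2 (replace /k/miw/s 44): {"k":{"hy":[16,61,58,4],"miw":{"a":60,"s":44},"znp":[28,99,1]},"wva":[{"c":24,"n":96},{"g":77,"nbw":37},{"i":14,"vjy":18,"xv":70},{"dpi":51,"hh":71,"tc":42}]}
After op 3 (replace /k/hy/3 2): {"k":{"hy":[16,61,58,2],"miw":{"a":60,"s":44},"znp":[28,99,1]},"wva":[{"c":24,"n":96},{"g":77,"nbw":37},{"i":14,"vjy":18,"xv":70},{"dpi":51,"hh":71,"tc":42}]}
After op 4 (replace /k/znp/2 73): {"k":{"hy":[16,61,58,2],"miw":{"a":60,"s":44},"znp":[28,99,73]},"wva":[{"c":24,"n":96},{"g":77,"nbw":37},{"i":14,"vjy":18,"xv":70},{"dpi":51,"hh":71,"tc":42}]}
After op 5 (remove /wva/3/dpi): {"k":{"hy":[16,61,58,2],"miw":{"a":60,"s":44},"znp":[28,99,73]},"wva":[{"c":24,"n":96},{"g":77,"nbw":37},{"i":14,"vjy":18,"xv":70},{"hh":71,"tc":42}]}
After op 6 (replace /k/znp 84): {"k":{"hy":[16,61,58,2],"miw":{"a":60,"s":44},"znp":84},"wva":[{"c":24,"n":96},{"g":77,"nbw":37},{"i":14,"vjy":18,"xv":70},{"hh":71,"tc":42}]}
After op 7 (replace /wva/3/tc 74): {"k":{"hy":[16,61,58,2],"miw":{"a":60,"s":44},"znp":84},"wva":[{"c":24,"n":96},{"g":77,"nbw":37},{"i":14,"vjy":18,"xv":70},{"hh":71,"tc":74}]}
After op 8 (add /k/hy/2 90): {"k":{"hy":[16,61,90,58,2],"miw":{"a":60,"s":44},"znp":84},"wva":[{"c":24,"n":96},{"g":77,"nbw":37},{"i":14,"vjy":18,"xv":70},{"hh":71,"tc":74}]}
After op 9 (replace /k/hy 11): {"k":{"hy":11,"miw":{"a":60,"s":44},"znp":84},"wva":[{"c":24,"n":96},{"g":77,"nbw":37},{"i":14,"vjy":18,"xv":70},{"hh":71,"tc":74}]}
After op 10 (replace /k/miw/s 20): {"k":{"hy":11,"miw":{"a":60,"s":20},"znp":84},"wva":[{"c":24,"n":96},{"g":77,"nbw":37},{"i":14,"vjy":18,"xv":70},{"hh":71,"tc":74}]}
After op 11 (replace /wva/0/c 37): {"k":{"hy":11,"miw":{"a":60,"s":20},"znp":84},"wva":[{"c":37,"n":96},{"g":77,"nbw":37},{"i":14,"vjy":18,"xv":70},{"hh":71,"tc":74}]}
After op 12 (remove /wva/2/xv): {"k":{"hy":11,"miw":{"a":60,"s":20},"znp":84},"wva":[{"c":37,"n":96},{"g":77,"nbw":37},{"i":14,"vjy":18},{"hh":71,"tc":74}]}
After op 13 (add /wva/0/rlm 36): {"k":{"hy":11,"miw":{"a":60,"s":20},"znp":84},"wva":[{"c":37,"n":96,"rlm":36},{"g":77,"nbw":37},{"i":14,"vjy":18},{"hh":71,"tc":74}]}
After op 14 (add /wva/2/i 86): {"k":{"hy":11,"miw":{"a":60,"s":20},"znp":84},"wva":[{"c":37,"n":96,"rlm":36},{"g":77,"nbw":37},{"i":86,"vjy":18},{"hh":71,"tc":74}]}
After op 15 (add /k/hy 51): {"k":{"hy":51,"miw":{"a":60,"s":20},"znp":84},"wva":[{"c":37,"n":96,"rlm":36},{"g":77,"nbw":37},{"i":86,"vjy":18},{"hh":71,"tc":74}]}
After op 16 (add /wva/0/hj 63): {"k":{"hy":51,"miw":{"a":60,"s":20},"znp":84},"wva":[{"c":37,"hj":63,"n":96,"rlm":36},{"g":77,"nbw":37},{"i":86,"vjy":18},{"hh":71,"tc":74}]}
After op 17 (replace /wva/3 37): {"k":{"hy":51,"miw":{"a":60,"s":20},"znp":84},"wva":[{"c":37,"hj":63,"n":96,"rlm":36},{"g":77,"nbw":37},{"i":86,"vjy":18},37]}
After op 18 (add /wva/0/is 38): {"k":{"hy":51,"miw":{"a":60,"s":20},"znp":84},"wva":[{"c":37,"hj":63,"is":38,"n":96,"rlm":36},{"g":77,"nbw":37},{"i":86,"vjy":18},37]}
After op 19 (remove /wva/0/c): {"k":{"hy":51,"miw":{"a":60,"s":20},"znp":84},"wva":[{"hj":63,"is":38,"n":96,"rlm":36},{"g":77,"nbw":37},{"i":86,"vjy":18},37]}
After op 20 (remove /wva): {"k":{"hy":51,"miw":{"a":60,"s":20},"znp":84}}
After op 21 (replace /k/miw/s 70): {"k":{"hy":51,"miw":{"a":60,"s":70},"znp":84}}
After op 22 (add /k/pi 67): {"k":{"hy":51,"miw":{"a":60,"s":70},"pi":67,"znp":84}}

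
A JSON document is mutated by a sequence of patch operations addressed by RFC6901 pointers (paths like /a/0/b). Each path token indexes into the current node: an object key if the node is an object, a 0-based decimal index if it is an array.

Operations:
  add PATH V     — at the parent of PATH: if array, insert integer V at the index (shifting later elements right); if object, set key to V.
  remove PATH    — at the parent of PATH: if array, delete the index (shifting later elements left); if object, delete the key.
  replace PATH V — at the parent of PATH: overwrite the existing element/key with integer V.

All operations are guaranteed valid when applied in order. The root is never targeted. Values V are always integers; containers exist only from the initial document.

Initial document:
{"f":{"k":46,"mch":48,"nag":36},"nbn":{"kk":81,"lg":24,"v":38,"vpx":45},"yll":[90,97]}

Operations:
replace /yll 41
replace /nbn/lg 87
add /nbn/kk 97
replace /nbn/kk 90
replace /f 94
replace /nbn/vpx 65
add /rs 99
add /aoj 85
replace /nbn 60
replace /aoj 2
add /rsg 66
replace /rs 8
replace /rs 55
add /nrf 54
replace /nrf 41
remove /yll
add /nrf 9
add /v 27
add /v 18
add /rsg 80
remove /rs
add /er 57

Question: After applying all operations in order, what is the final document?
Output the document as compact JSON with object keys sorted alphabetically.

After op 1 (replace /yll 41): {"f":{"k":46,"mch":48,"nag":36},"nbn":{"kk":81,"lg":24,"v":38,"vpx":45},"yll":41}
After op 2 (replace /nbn/lg 87): {"f":{"k":46,"mch":48,"nag":36},"nbn":{"kk":81,"lg":87,"v":38,"vpx":45},"yll":41}
After op 3 (add /nbn/kk 97): {"f":{"k":46,"mch":48,"nag":36},"nbn":{"kk":97,"lg":87,"v":38,"vpx":45},"yll":41}
After op 4 (replace /nbn/kk 90): {"f":{"k":46,"mch":48,"nag":36},"nbn":{"kk":90,"lg":87,"v":38,"vpx":45},"yll":41}
After op 5 (replace /f 94): {"f":94,"nbn":{"kk":90,"lg":87,"v":38,"vpx":45},"yll":41}
After op 6 (replace /nbn/vpx 65): {"f":94,"nbn":{"kk":90,"lg":87,"v":38,"vpx":65},"yll":41}
After op 7 (add /rs 99): {"f":94,"nbn":{"kk":90,"lg":87,"v":38,"vpx":65},"rs":99,"yll":41}
After op 8 (add /aoj 85): {"aoj":85,"f":94,"nbn":{"kk":90,"lg":87,"v":38,"vpx":65},"rs":99,"yll":41}
After op 9 (replace /nbn 60): {"aoj":85,"f":94,"nbn":60,"rs":99,"yll":41}
After op 10 (replace /aoj 2): {"aoj":2,"f":94,"nbn":60,"rs":99,"yll":41}
After op 11 (add /rsg 66): {"aoj":2,"f":94,"nbn":60,"rs":99,"rsg":66,"yll":41}
After op 12 (replace /rs 8): {"aoj":2,"f":94,"nbn":60,"rs":8,"rsg":66,"yll":41}
After op 13 (replace /rs 55): {"aoj":2,"f":94,"nbn":60,"rs":55,"rsg":66,"yll":41}
After op 14 (add /nrf 54): {"aoj":2,"f":94,"nbn":60,"nrf":54,"rs":55,"rsg":66,"yll":41}
After op 15 (replace /nrf 41): {"aoj":2,"f":94,"nbn":60,"nrf":41,"rs":55,"rsg":66,"yll":41}
After op 16 (remove /yll): {"aoj":2,"f":94,"nbn":60,"nrf":41,"rs":55,"rsg":66}
After op 17 (add /nrf 9): {"aoj":2,"f":94,"nbn":60,"nrf":9,"rs":55,"rsg":66}
After op 18 (add /v 27): {"aoj":2,"f":94,"nbn":60,"nrf":9,"rs":55,"rsg":66,"v":27}
After op 19 (add /v 18): {"aoj":2,"f":94,"nbn":60,"nrf":9,"rs":55,"rsg":66,"v":18}
After op 20 (add /rsg 80): {"aoj":2,"f":94,"nbn":60,"nrf":9,"rs":55,"rsg":80,"v":18}
After op 21 (remove /rs): {"aoj":2,"f":94,"nbn":60,"nrf":9,"rsg":80,"v":18}
After op 22 (add /er 57): {"aoj":2,"er":57,"f":94,"nbn":60,"nrf":9,"rsg":80,"v":18}

Answer: {"aoj":2,"er":57,"f":94,"nbn":60,"nrf":9,"rsg":80,"v":18}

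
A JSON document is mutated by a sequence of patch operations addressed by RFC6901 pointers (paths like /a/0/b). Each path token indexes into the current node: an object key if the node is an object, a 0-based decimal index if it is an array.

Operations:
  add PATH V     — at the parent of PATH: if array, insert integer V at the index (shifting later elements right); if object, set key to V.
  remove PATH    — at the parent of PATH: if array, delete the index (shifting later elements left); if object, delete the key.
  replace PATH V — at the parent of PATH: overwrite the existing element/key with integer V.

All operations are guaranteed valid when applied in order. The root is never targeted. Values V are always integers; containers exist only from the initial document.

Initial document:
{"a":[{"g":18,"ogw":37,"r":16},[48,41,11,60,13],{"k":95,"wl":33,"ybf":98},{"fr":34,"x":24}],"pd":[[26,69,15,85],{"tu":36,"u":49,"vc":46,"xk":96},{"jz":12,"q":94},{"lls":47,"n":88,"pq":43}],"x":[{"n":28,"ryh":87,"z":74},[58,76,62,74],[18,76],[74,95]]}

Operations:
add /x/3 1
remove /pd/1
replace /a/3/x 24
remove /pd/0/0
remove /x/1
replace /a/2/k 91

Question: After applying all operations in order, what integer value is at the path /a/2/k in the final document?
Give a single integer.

After op 1 (add /x/3 1): {"a":[{"g":18,"ogw":37,"r":16},[48,41,11,60,13],{"k":95,"wl":33,"ybf":98},{"fr":34,"x":24}],"pd":[[26,69,15,85],{"tu":36,"u":49,"vc":46,"xk":96},{"jz":12,"q":94},{"lls":47,"n":88,"pq":43}],"x":[{"n":28,"ryh":87,"z":74},[58,76,62,74],[18,76],1,[74,95]]}
After op 2 (remove /pd/1): {"a":[{"g":18,"ogw":37,"r":16},[48,41,11,60,13],{"k":95,"wl":33,"ybf":98},{"fr":34,"x":24}],"pd":[[26,69,15,85],{"jz":12,"q":94},{"lls":47,"n":88,"pq":43}],"x":[{"n":28,"ryh":87,"z":74},[58,76,62,74],[18,76],1,[74,95]]}
After op 3 (replace /a/3/x 24): {"a":[{"g":18,"ogw":37,"r":16},[48,41,11,60,13],{"k":95,"wl":33,"ybf":98},{"fr":34,"x":24}],"pd":[[26,69,15,85],{"jz":12,"q":94},{"lls":47,"n":88,"pq":43}],"x":[{"n":28,"ryh":87,"z":74},[58,76,62,74],[18,76],1,[74,95]]}
After op 4 (remove /pd/0/0): {"a":[{"g":18,"ogw":37,"r":16},[48,41,11,60,13],{"k":95,"wl":33,"ybf":98},{"fr":34,"x":24}],"pd":[[69,15,85],{"jz":12,"q":94},{"lls":47,"n":88,"pq":43}],"x":[{"n":28,"ryh":87,"z":74},[58,76,62,74],[18,76],1,[74,95]]}
After op 5 (remove /x/1): {"a":[{"g":18,"ogw":37,"r":16},[48,41,11,60,13],{"k":95,"wl":33,"ybf":98},{"fr":34,"x":24}],"pd":[[69,15,85],{"jz":12,"q":94},{"lls":47,"n":88,"pq":43}],"x":[{"n":28,"ryh":87,"z":74},[18,76],1,[74,95]]}
After op 6 (replace /a/2/k 91): {"a":[{"g":18,"ogw":37,"r":16},[48,41,11,60,13],{"k":91,"wl":33,"ybf":98},{"fr":34,"x":24}],"pd":[[69,15,85],{"jz":12,"q":94},{"lls":47,"n":88,"pq":43}],"x":[{"n":28,"ryh":87,"z":74},[18,76],1,[74,95]]}
Value at /a/2/k: 91

Answer: 91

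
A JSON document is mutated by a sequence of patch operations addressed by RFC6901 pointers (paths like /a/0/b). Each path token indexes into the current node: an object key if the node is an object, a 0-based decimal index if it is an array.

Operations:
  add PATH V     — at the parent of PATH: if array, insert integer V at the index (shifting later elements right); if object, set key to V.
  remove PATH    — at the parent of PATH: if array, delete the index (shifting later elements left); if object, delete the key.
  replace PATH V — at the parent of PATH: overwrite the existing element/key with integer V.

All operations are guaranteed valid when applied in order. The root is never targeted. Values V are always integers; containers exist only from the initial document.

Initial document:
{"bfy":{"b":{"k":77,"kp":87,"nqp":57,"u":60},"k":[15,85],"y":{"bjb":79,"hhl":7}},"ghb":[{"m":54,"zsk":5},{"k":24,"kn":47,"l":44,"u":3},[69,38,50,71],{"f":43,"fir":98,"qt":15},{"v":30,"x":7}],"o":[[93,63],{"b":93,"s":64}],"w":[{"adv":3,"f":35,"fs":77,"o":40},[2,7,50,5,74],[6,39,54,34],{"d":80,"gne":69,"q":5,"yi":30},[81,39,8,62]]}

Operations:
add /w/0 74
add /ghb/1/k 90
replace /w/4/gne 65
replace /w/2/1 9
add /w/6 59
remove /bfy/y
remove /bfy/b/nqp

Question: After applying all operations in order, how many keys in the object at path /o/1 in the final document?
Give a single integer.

After op 1 (add /w/0 74): {"bfy":{"b":{"k":77,"kp":87,"nqp":57,"u":60},"k":[15,85],"y":{"bjb":79,"hhl":7}},"ghb":[{"m":54,"zsk":5},{"k":24,"kn":47,"l":44,"u":3},[69,38,50,71],{"f":43,"fir":98,"qt":15},{"v":30,"x":7}],"o":[[93,63],{"b":93,"s":64}],"w":[74,{"adv":3,"f":35,"fs":77,"o":40},[2,7,50,5,74],[6,39,54,34],{"d":80,"gne":69,"q":5,"yi":30},[81,39,8,62]]}
After op 2 (add /ghb/1/k 90): {"bfy":{"b":{"k":77,"kp":87,"nqp":57,"u":60},"k":[15,85],"y":{"bjb":79,"hhl":7}},"ghb":[{"m":54,"zsk":5},{"k":90,"kn":47,"l":44,"u":3},[69,38,50,71],{"f":43,"fir":98,"qt":15},{"v":30,"x":7}],"o":[[93,63],{"b":93,"s":64}],"w":[74,{"adv":3,"f":35,"fs":77,"o":40},[2,7,50,5,74],[6,39,54,34],{"d":80,"gne":69,"q":5,"yi":30},[81,39,8,62]]}
After op 3 (replace /w/4/gne 65): {"bfy":{"b":{"k":77,"kp":87,"nqp":57,"u":60},"k":[15,85],"y":{"bjb":79,"hhl":7}},"ghb":[{"m":54,"zsk":5},{"k":90,"kn":47,"l":44,"u":3},[69,38,50,71],{"f":43,"fir":98,"qt":15},{"v":30,"x":7}],"o":[[93,63],{"b":93,"s":64}],"w":[74,{"adv":3,"f":35,"fs":77,"o":40},[2,7,50,5,74],[6,39,54,34],{"d":80,"gne":65,"q":5,"yi":30},[81,39,8,62]]}
After op 4 (replace /w/2/1 9): {"bfy":{"b":{"k":77,"kp":87,"nqp":57,"u":60},"k":[15,85],"y":{"bjb":79,"hhl":7}},"ghb":[{"m":54,"zsk":5},{"k":90,"kn":47,"l":44,"u":3},[69,38,50,71],{"f":43,"fir":98,"qt":15},{"v":30,"x":7}],"o":[[93,63],{"b":93,"s":64}],"w":[74,{"adv":3,"f":35,"fs":77,"o":40},[2,9,50,5,74],[6,39,54,34],{"d":80,"gne":65,"q":5,"yi":30},[81,39,8,62]]}
After op 5 (add /w/6 59): {"bfy":{"b":{"k":77,"kp":87,"nqp":57,"u":60},"k":[15,85],"y":{"bjb":79,"hhl":7}},"ghb":[{"m":54,"zsk":5},{"k":90,"kn":47,"l":44,"u":3},[69,38,50,71],{"f":43,"fir":98,"qt":15},{"v":30,"x":7}],"o":[[93,63],{"b":93,"s":64}],"w":[74,{"adv":3,"f":35,"fs":77,"o":40},[2,9,50,5,74],[6,39,54,34],{"d":80,"gne":65,"q":5,"yi":30},[81,39,8,62],59]}
After op 6 (remove /bfy/y): {"bfy":{"b":{"k":77,"kp":87,"nqp":57,"u":60},"k":[15,85]},"ghb":[{"m":54,"zsk":5},{"k":90,"kn":47,"l":44,"u":3},[69,38,50,71],{"f":43,"fir":98,"qt":15},{"v":30,"x":7}],"o":[[93,63],{"b":93,"s":64}],"w":[74,{"adv":3,"f":35,"fs":77,"o":40},[2,9,50,5,74],[6,39,54,34],{"d":80,"gne":65,"q":5,"yi":30},[81,39,8,62],59]}
After op 7 (remove /bfy/b/nqp): {"bfy":{"b":{"k":77,"kp":87,"u":60},"k":[15,85]},"ghb":[{"m":54,"zsk":5},{"k":90,"kn":47,"l":44,"u":3},[69,38,50,71],{"f":43,"fir":98,"qt":15},{"v":30,"x":7}],"o":[[93,63],{"b":93,"s":64}],"w":[74,{"adv":3,"f":35,"fs":77,"o":40},[2,9,50,5,74],[6,39,54,34],{"d":80,"gne":65,"q":5,"yi":30},[81,39,8,62],59]}
Size at path /o/1: 2

Answer: 2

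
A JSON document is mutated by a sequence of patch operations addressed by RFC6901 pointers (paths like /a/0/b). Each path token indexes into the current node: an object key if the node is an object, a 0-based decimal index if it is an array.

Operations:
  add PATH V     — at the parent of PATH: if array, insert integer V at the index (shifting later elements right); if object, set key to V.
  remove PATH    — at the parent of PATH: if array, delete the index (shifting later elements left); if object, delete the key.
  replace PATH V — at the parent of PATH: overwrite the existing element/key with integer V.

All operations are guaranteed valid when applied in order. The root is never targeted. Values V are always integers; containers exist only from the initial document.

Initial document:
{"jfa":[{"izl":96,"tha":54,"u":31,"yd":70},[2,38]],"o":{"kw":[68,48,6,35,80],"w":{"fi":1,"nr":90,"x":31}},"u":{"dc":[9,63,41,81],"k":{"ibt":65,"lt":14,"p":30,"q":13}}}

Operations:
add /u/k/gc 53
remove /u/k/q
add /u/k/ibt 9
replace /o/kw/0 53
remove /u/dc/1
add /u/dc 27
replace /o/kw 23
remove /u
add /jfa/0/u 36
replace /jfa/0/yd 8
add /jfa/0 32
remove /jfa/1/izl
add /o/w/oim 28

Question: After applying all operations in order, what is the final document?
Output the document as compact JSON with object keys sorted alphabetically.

After op 1 (add /u/k/gc 53): {"jfa":[{"izl":96,"tha":54,"u":31,"yd":70},[2,38]],"o":{"kw":[68,48,6,35,80],"w":{"fi":1,"nr":90,"x":31}},"u":{"dc":[9,63,41,81],"k":{"gc":53,"ibt":65,"lt":14,"p":30,"q":13}}}
After op 2 (remove /u/k/q): {"jfa":[{"izl":96,"tha":54,"u":31,"yd":70},[2,38]],"o":{"kw":[68,48,6,35,80],"w":{"fi":1,"nr":90,"x":31}},"u":{"dc":[9,63,41,81],"k":{"gc":53,"ibt":65,"lt":14,"p":30}}}
After op 3 (add /u/k/ibt 9): {"jfa":[{"izl":96,"tha":54,"u":31,"yd":70},[2,38]],"o":{"kw":[68,48,6,35,80],"w":{"fi":1,"nr":90,"x":31}},"u":{"dc":[9,63,41,81],"k":{"gc":53,"ibt":9,"lt":14,"p":30}}}
After op 4 (replace /o/kw/0 53): {"jfa":[{"izl":96,"tha":54,"u":31,"yd":70},[2,38]],"o":{"kw":[53,48,6,35,80],"w":{"fi":1,"nr":90,"x":31}},"u":{"dc":[9,63,41,81],"k":{"gc":53,"ibt":9,"lt":14,"p":30}}}
After op 5 (remove /u/dc/1): {"jfa":[{"izl":96,"tha":54,"u":31,"yd":70},[2,38]],"o":{"kw":[53,48,6,35,80],"w":{"fi":1,"nr":90,"x":31}},"u":{"dc":[9,41,81],"k":{"gc":53,"ibt":9,"lt":14,"p":30}}}
After op 6 (add /u/dc 27): {"jfa":[{"izl":96,"tha":54,"u":31,"yd":70},[2,38]],"o":{"kw":[53,48,6,35,80],"w":{"fi":1,"nr":90,"x":31}},"u":{"dc":27,"k":{"gc":53,"ibt":9,"lt":14,"p":30}}}
After op 7 (replace /o/kw 23): {"jfa":[{"izl":96,"tha":54,"u":31,"yd":70},[2,38]],"o":{"kw":23,"w":{"fi":1,"nr":90,"x":31}},"u":{"dc":27,"k":{"gc":53,"ibt":9,"lt":14,"p":30}}}
After op 8 (remove /u): {"jfa":[{"izl":96,"tha":54,"u":31,"yd":70},[2,38]],"o":{"kw":23,"w":{"fi":1,"nr":90,"x":31}}}
After op 9 (add /jfa/0/u 36): {"jfa":[{"izl":96,"tha":54,"u":36,"yd":70},[2,38]],"o":{"kw":23,"w":{"fi":1,"nr":90,"x":31}}}
After op 10 (replace /jfa/0/yd 8): {"jfa":[{"izl":96,"tha":54,"u":36,"yd":8},[2,38]],"o":{"kw":23,"w":{"fi":1,"nr":90,"x":31}}}
After op 11 (add /jfa/0 32): {"jfa":[32,{"izl":96,"tha":54,"u":36,"yd":8},[2,38]],"o":{"kw":23,"w":{"fi":1,"nr":90,"x":31}}}
After op 12 (remove /jfa/1/izl): {"jfa":[32,{"tha":54,"u":36,"yd":8},[2,38]],"o":{"kw":23,"w":{"fi":1,"nr":90,"x":31}}}
After op 13 (add /o/w/oim 28): {"jfa":[32,{"tha":54,"u":36,"yd":8},[2,38]],"o":{"kw":23,"w":{"fi":1,"nr":90,"oim":28,"x":31}}}

Answer: {"jfa":[32,{"tha":54,"u":36,"yd":8},[2,38]],"o":{"kw":23,"w":{"fi":1,"nr":90,"oim":28,"x":31}}}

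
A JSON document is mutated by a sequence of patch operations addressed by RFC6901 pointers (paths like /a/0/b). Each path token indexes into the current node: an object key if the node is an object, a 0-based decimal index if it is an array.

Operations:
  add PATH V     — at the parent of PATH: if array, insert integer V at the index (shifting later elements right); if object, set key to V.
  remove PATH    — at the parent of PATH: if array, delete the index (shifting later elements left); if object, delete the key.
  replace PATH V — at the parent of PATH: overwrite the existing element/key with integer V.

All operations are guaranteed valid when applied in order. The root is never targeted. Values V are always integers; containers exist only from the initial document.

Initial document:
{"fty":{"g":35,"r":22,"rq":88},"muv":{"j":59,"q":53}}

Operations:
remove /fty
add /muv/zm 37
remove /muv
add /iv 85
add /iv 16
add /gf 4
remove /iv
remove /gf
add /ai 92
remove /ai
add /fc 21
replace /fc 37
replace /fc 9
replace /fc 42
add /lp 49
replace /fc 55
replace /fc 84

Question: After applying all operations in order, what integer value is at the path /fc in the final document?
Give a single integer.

After op 1 (remove /fty): {"muv":{"j":59,"q":53}}
After op 2 (add /muv/zm 37): {"muv":{"j":59,"q":53,"zm":37}}
After op 3 (remove /muv): {}
After op 4 (add /iv 85): {"iv":85}
After op 5 (add /iv 16): {"iv":16}
After op 6 (add /gf 4): {"gf":4,"iv":16}
After op 7 (remove /iv): {"gf":4}
After op 8 (remove /gf): {}
After op 9 (add /ai 92): {"ai":92}
After op 10 (remove /ai): {}
After op 11 (add /fc 21): {"fc":21}
After op 12 (replace /fc 37): {"fc":37}
After op 13 (replace /fc 9): {"fc":9}
After op 14 (replace /fc 42): {"fc":42}
After op 15 (add /lp 49): {"fc":42,"lp":49}
After op 16 (replace /fc 55): {"fc":55,"lp":49}
After op 17 (replace /fc 84): {"fc":84,"lp":49}
Value at /fc: 84

Answer: 84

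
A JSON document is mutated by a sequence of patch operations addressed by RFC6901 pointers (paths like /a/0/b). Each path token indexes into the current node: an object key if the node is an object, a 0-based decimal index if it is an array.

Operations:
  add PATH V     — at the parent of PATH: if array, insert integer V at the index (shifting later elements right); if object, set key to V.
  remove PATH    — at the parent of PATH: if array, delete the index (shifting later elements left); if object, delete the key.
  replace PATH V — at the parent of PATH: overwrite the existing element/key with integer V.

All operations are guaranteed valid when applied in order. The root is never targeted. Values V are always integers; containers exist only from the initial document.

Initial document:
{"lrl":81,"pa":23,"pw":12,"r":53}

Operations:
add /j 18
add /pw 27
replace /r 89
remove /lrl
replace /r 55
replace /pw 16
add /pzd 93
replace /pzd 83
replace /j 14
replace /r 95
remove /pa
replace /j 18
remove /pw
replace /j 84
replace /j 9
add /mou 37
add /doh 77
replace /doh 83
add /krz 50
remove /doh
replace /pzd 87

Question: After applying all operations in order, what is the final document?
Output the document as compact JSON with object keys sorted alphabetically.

After op 1 (add /j 18): {"j":18,"lrl":81,"pa":23,"pw":12,"r":53}
After op 2 (add /pw 27): {"j":18,"lrl":81,"pa":23,"pw":27,"r":53}
After op 3 (replace /r 89): {"j":18,"lrl":81,"pa":23,"pw":27,"r":89}
After op 4 (remove /lrl): {"j":18,"pa":23,"pw":27,"r":89}
After op 5 (replace /r 55): {"j":18,"pa":23,"pw":27,"r":55}
After op 6 (replace /pw 16): {"j":18,"pa":23,"pw":16,"r":55}
After op 7 (add /pzd 93): {"j":18,"pa":23,"pw":16,"pzd":93,"r":55}
After op 8 (replace /pzd 83): {"j":18,"pa":23,"pw":16,"pzd":83,"r":55}
After op 9 (replace /j 14): {"j":14,"pa":23,"pw":16,"pzd":83,"r":55}
After op 10 (replace /r 95): {"j":14,"pa":23,"pw":16,"pzd":83,"r":95}
After op 11 (remove /pa): {"j":14,"pw":16,"pzd":83,"r":95}
After op 12 (replace /j 18): {"j":18,"pw":16,"pzd":83,"r":95}
After op 13 (remove /pw): {"j":18,"pzd":83,"r":95}
After op 14 (replace /j 84): {"j":84,"pzd":83,"r":95}
After op 15 (replace /j 9): {"j":9,"pzd":83,"r":95}
After op 16 (add /mou 37): {"j":9,"mou":37,"pzd":83,"r":95}
After op 17 (add /doh 77): {"doh":77,"j":9,"mou":37,"pzd":83,"r":95}
After op 18 (replace /doh 83): {"doh":83,"j":9,"mou":37,"pzd":83,"r":95}
After op 19 (add /krz 50): {"doh":83,"j":9,"krz":50,"mou":37,"pzd":83,"r":95}
After op 20 (remove /doh): {"j":9,"krz":50,"mou":37,"pzd":83,"r":95}
After op 21 (replace /pzd 87): {"j":9,"krz":50,"mou":37,"pzd":87,"r":95}

Answer: {"j":9,"krz":50,"mou":37,"pzd":87,"r":95}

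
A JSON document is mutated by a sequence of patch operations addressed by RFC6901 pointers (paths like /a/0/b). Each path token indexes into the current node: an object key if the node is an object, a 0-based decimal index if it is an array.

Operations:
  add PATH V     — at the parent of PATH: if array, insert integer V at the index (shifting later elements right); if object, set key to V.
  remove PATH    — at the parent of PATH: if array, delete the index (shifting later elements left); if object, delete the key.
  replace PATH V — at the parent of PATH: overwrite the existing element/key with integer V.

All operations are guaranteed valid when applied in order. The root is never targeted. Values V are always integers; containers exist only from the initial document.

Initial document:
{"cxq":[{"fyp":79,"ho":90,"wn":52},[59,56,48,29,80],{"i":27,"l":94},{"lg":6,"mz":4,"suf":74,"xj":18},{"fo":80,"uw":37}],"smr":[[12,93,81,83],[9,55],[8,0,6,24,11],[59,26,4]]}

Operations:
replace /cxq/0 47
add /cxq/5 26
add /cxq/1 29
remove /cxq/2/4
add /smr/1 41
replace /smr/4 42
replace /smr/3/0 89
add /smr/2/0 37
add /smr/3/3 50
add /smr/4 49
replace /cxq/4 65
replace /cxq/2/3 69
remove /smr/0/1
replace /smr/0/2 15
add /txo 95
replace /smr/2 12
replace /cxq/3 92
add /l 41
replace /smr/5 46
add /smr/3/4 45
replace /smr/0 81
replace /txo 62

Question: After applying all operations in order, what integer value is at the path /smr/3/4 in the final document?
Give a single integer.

After op 1 (replace /cxq/0 47): {"cxq":[47,[59,56,48,29,80],{"i":27,"l":94},{"lg":6,"mz":4,"suf":74,"xj":18},{"fo":80,"uw":37}],"smr":[[12,93,81,83],[9,55],[8,0,6,24,11],[59,26,4]]}
After op 2 (add /cxq/5 26): {"cxq":[47,[59,56,48,29,80],{"i":27,"l":94},{"lg":6,"mz":4,"suf":74,"xj":18},{"fo":80,"uw":37},26],"smr":[[12,93,81,83],[9,55],[8,0,6,24,11],[59,26,4]]}
After op 3 (add /cxq/1 29): {"cxq":[47,29,[59,56,48,29,80],{"i":27,"l":94},{"lg":6,"mz":4,"suf":74,"xj":18},{"fo":80,"uw":37},26],"smr":[[12,93,81,83],[9,55],[8,0,6,24,11],[59,26,4]]}
After op 4 (remove /cxq/2/4): {"cxq":[47,29,[59,56,48,29],{"i":27,"l":94},{"lg":6,"mz":4,"suf":74,"xj":18},{"fo":80,"uw":37},26],"smr":[[12,93,81,83],[9,55],[8,0,6,24,11],[59,26,4]]}
After op 5 (add /smr/1 41): {"cxq":[47,29,[59,56,48,29],{"i":27,"l":94},{"lg":6,"mz":4,"suf":74,"xj":18},{"fo":80,"uw":37},26],"smr":[[12,93,81,83],41,[9,55],[8,0,6,24,11],[59,26,4]]}
After op 6 (replace /smr/4 42): {"cxq":[47,29,[59,56,48,29],{"i":27,"l":94},{"lg":6,"mz":4,"suf":74,"xj":18},{"fo":80,"uw":37},26],"smr":[[12,93,81,83],41,[9,55],[8,0,6,24,11],42]}
After op 7 (replace /smr/3/0 89): {"cxq":[47,29,[59,56,48,29],{"i":27,"l":94},{"lg":6,"mz":4,"suf":74,"xj":18},{"fo":80,"uw":37},26],"smr":[[12,93,81,83],41,[9,55],[89,0,6,24,11],42]}
After op 8 (add /smr/2/0 37): {"cxq":[47,29,[59,56,48,29],{"i":27,"l":94},{"lg":6,"mz":4,"suf":74,"xj":18},{"fo":80,"uw":37},26],"smr":[[12,93,81,83],41,[37,9,55],[89,0,6,24,11],42]}
After op 9 (add /smr/3/3 50): {"cxq":[47,29,[59,56,48,29],{"i":27,"l":94},{"lg":6,"mz":4,"suf":74,"xj":18},{"fo":80,"uw":37},26],"smr":[[12,93,81,83],41,[37,9,55],[89,0,6,50,24,11],42]}
After op 10 (add /smr/4 49): {"cxq":[47,29,[59,56,48,29],{"i":27,"l":94},{"lg":6,"mz":4,"suf":74,"xj":18},{"fo":80,"uw":37},26],"smr":[[12,93,81,83],41,[37,9,55],[89,0,6,50,24,11],49,42]}
After op 11 (replace /cxq/4 65): {"cxq":[47,29,[59,56,48,29],{"i":27,"l":94},65,{"fo":80,"uw":37},26],"smr":[[12,93,81,83],41,[37,9,55],[89,0,6,50,24,11],49,42]}
After op 12 (replace /cxq/2/3 69): {"cxq":[47,29,[59,56,48,69],{"i":27,"l":94},65,{"fo":80,"uw":37},26],"smr":[[12,93,81,83],41,[37,9,55],[89,0,6,50,24,11],49,42]}
After op 13 (remove /smr/0/1): {"cxq":[47,29,[59,56,48,69],{"i":27,"l":94},65,{"fo":80,"uw":37},26],"smr":[[12,81,83],41,[37,9,55],[89,0,6,50,24,11],49,42]}
After op 14 (replace /smr/0/2 15): {"cxq":[47,29,[59,56,48,69],{"i":27,"l":94},65,{"fo":80,"uw":37},26],"smr":[[12,81,15],41,[37,9,55],[89,0,6,50,24,11],49,42]}
After op 15 (add /txo 95): {"cxq":[47,29,[59,56,48,69],{"i":27,"l":94},65,{"fo":80,"uw":37},26],"smr":[[12,81,15],41,[37,9,55],[89,0,6,50,24,11],49,42],"txo":95}
After op 16 (replace /smr/2 12): {"cxq":[47,29,[59,56,48,69],{"i":27,"l":94},65,{"fo":80,"uw":37},26],"smr":[[12,81,15],41,12,[89,0,6,50,24,11],49,42],"txo":95}
After op 17 (replace /cxq/3 92): {"cxq":[47,29,[59,56,48,69],92,65,{"fo":80,"uw":37},26],"smr":[[12,81,15],41,12,[89,0,6,50,24,11],49,42],"txo":95}
After op 18 (add /l 41): {"cxq":[47,29,[59,56,48,69],92,65,{"fo":80,"uw":37},26],"l":41,"smr":[[12,81,15],41,12,[89,0,6,50,24,11],49,42],"txo":95}
After op 19 (replace /smr/5 46): {"cxq":[47,29,[59,56,48,69],92,65,{"fo":80,"uw":37},26],"l":41,"smr":[[12,81,15],41,12,[89,0,6,50,24,11],49,46],"txo":95}
After op 20 (add /smr/3/4 45): {"cxq":[47,29,[59,56,48,69],92,65,{"fo":80,"uw":37},26],"l":41,"smr":[[12,81,15],41,12,[89,0,6,50,45,24,11],49,46],"txo":95}
After op 21 (replace /smr/0 81): {"cxq":[47,29,[59,56,48,69],92,65,{"fo":80,"uw":37},26],"l":41,"smr":[81,41,12,[89,0,6,50,45,24,11],49,46],"txo":95}
After op 22 (replace /txo 62): {"cxq":[47,29,[59,56,48,69],92,65,{"fo":80,"uw":37},26],"l":41,"smr":[81,41,12,[89,0,6,50,45,24,11],49,46],"txo":62}
Value at /smr/3/4: 45

Answer: 45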